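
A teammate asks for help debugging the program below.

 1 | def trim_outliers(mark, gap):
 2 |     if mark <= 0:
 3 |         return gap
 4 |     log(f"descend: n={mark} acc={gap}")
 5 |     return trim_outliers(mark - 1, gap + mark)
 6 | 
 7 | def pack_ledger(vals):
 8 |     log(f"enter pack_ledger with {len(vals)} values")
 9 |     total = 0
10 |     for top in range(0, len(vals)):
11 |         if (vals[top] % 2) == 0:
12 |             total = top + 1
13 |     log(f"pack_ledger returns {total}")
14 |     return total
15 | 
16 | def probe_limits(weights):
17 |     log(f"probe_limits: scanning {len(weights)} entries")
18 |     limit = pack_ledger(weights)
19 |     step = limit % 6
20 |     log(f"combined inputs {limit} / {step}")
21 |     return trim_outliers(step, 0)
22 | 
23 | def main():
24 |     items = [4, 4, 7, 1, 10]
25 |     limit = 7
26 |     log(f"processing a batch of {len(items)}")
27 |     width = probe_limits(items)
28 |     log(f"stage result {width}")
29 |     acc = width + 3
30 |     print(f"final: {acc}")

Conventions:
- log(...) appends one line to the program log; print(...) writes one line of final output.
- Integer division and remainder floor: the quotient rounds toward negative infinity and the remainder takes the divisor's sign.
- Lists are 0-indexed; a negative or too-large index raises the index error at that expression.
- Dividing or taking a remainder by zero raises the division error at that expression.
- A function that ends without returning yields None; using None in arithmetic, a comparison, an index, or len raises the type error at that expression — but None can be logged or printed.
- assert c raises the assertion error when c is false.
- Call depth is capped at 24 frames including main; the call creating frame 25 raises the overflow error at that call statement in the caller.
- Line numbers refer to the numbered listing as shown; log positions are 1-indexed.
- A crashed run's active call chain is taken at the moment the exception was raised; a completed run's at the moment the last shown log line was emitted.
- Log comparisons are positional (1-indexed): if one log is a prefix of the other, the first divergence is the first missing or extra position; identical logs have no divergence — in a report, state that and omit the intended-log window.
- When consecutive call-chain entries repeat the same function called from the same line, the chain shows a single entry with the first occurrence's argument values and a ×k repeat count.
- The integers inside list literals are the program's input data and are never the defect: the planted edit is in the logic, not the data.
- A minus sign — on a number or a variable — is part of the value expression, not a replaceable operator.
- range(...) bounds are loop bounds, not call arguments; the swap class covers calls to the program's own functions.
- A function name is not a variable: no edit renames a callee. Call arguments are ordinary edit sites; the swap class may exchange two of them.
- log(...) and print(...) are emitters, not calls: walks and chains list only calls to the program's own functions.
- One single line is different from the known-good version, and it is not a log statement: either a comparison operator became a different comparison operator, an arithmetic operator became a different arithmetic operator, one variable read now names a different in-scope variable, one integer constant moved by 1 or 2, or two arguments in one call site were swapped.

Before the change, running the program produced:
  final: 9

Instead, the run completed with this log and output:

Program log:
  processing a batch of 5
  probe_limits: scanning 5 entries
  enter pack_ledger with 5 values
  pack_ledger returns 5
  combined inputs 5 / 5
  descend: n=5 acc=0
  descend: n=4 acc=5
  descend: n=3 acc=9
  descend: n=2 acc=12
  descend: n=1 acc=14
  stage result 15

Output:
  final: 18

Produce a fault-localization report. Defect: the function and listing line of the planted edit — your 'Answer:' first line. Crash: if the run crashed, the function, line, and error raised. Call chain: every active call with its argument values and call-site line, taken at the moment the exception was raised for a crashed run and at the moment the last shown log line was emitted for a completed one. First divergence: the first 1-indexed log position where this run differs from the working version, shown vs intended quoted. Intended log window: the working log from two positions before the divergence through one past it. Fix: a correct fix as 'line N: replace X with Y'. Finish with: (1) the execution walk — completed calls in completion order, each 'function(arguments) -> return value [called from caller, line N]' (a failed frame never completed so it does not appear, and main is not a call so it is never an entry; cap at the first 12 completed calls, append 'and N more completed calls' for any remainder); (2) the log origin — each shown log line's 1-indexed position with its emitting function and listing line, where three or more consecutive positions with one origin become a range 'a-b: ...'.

Answer: the defect is in pack_ledger at line 12.
Key observation: The earliest visible damage is log position 4 — 'pack_ledger returns 5' rather than the intended 'pack_ledger returns 3'.
Call chain: main.
First divergence: position 4; shown 'pack_ledger returns 5' vs intended 'pack_ledger returns 3'.
Intended log window:
  2: probe_limits: scanning 5 entries
  3: enter pack_ledger with 5 values
  4: pack_ledger returns 3
  5: combined inputs 3 / 3
Execution walk:
  pack_ledger([4, 4, 7, 1, 10]) -> 5  [called from probe_limits, line 18]
  trim_outliers(0, 15) -> 15  [called from trim_outliers, line 5]
  trim_outliers(1, 14) -> 15  [called from trim_outliers, line 5]
  trim_outliers(2, 12) -> 15  [called from trim_outliers, line 5]
  trim_outliers(3, 9) -> 15  [called from trim_outliers, line 5]
  trim_outliers(4, 5) -> 15  [called from trim_outliers, line 5]
  trim_outliers(5, 0) -> 15  [called from probe_limits, line 21]
  probe_limits([4, 4, 7, 1, 10]) -> 15  [called from main, line 27]
Log origin:
  1 — main, line 26
  2 — probe_limits, line 17
  3 — pack_ledger, line 8
  4 — pack_ledger, line 13
  5 — probe_limits, line 20
  6-10 — trim_outliers, line 4
  11 — main, line 28
A correct fix: line 12: replace `top` with `total`.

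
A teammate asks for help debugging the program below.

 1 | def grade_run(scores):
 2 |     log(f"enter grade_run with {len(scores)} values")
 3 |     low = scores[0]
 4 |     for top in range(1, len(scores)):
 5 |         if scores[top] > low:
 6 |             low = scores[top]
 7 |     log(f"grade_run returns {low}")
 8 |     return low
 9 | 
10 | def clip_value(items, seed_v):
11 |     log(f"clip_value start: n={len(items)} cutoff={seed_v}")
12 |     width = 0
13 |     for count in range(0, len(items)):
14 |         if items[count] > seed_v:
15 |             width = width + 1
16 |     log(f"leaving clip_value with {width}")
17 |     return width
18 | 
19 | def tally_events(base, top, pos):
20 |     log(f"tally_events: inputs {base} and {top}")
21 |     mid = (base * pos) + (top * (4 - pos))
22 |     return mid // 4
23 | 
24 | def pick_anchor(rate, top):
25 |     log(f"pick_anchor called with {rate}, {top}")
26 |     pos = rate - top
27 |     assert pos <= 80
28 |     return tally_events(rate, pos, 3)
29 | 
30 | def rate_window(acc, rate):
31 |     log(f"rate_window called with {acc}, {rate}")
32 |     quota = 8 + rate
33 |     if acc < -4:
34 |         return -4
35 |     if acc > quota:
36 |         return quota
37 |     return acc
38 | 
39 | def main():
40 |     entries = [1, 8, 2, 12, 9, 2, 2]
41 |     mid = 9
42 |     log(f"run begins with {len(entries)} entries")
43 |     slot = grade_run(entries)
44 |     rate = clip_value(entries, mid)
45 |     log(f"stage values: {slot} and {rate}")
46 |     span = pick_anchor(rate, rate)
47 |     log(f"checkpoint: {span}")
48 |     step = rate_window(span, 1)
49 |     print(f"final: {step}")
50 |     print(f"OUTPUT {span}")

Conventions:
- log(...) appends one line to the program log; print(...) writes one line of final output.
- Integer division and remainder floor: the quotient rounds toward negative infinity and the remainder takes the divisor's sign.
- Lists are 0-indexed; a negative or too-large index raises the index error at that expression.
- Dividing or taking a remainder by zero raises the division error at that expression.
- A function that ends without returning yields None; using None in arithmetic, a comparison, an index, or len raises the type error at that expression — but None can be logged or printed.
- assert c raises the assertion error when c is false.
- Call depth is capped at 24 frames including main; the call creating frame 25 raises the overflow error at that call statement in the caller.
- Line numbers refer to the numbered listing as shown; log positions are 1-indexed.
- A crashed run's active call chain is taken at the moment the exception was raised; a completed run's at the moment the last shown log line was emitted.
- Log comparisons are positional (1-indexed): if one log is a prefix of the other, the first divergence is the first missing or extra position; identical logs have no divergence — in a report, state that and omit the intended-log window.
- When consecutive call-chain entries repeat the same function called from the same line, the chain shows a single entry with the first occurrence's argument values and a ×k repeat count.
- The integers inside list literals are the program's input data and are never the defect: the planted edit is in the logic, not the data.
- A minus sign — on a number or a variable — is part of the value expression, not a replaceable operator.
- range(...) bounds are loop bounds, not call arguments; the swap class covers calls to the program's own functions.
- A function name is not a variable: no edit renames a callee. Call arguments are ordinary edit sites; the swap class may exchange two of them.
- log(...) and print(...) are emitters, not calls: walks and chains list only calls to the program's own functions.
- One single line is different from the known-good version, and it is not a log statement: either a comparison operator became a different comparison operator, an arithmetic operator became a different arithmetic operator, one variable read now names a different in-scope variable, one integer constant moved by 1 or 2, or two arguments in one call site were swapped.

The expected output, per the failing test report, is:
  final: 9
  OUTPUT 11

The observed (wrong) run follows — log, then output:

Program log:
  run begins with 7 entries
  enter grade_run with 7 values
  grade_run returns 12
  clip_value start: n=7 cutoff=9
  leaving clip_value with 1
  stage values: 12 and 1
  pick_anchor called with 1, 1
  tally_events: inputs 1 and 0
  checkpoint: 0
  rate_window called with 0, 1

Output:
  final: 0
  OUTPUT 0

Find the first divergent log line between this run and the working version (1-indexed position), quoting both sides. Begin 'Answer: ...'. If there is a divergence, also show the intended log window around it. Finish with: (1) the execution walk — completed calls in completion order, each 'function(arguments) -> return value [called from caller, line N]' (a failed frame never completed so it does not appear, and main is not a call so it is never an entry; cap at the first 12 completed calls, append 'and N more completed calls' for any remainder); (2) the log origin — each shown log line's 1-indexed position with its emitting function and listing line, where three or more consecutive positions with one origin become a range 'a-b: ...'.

Answer: position 7; shown 'pick_anchor called with 1, 1' vs intended 'pick_anchor called with 12, 1'.
Intended log window:
  5: leaving clip_value with 1
  6: stage values: 12 and 1
  7: pick_anchor called with 12, 1
  8: tally_events: inputs 12 and 11
Execution walk:
  grade_run([1, 8, 2, 12, 9, 2, 2]) -> 12  [called from main, line 43]
  clip_value([1, 8, 2, 12, 9, 2, 2], 9) -> 1  [called from main, line 44]
  tally_events(1, 0, 3) -> 0  [called from pick_anchor, line 28]
  pick_anchor(1, 1) -> 0  [called from main, line 46]
  rate_window(0, 1) -> 0  [called from main, line 48]
Log line origins:
  1 — main, line 42
  2 — grade_run, line 2
  3 — grade_run, line 7
  4 — clip_value, line 11
  5 — clip_value, line 16
  6 — main, line 45
  7 — pick_anchor, line 25
  8 — tally_events, line 20
  9 — main, line 47
  10 — rate_window, line 31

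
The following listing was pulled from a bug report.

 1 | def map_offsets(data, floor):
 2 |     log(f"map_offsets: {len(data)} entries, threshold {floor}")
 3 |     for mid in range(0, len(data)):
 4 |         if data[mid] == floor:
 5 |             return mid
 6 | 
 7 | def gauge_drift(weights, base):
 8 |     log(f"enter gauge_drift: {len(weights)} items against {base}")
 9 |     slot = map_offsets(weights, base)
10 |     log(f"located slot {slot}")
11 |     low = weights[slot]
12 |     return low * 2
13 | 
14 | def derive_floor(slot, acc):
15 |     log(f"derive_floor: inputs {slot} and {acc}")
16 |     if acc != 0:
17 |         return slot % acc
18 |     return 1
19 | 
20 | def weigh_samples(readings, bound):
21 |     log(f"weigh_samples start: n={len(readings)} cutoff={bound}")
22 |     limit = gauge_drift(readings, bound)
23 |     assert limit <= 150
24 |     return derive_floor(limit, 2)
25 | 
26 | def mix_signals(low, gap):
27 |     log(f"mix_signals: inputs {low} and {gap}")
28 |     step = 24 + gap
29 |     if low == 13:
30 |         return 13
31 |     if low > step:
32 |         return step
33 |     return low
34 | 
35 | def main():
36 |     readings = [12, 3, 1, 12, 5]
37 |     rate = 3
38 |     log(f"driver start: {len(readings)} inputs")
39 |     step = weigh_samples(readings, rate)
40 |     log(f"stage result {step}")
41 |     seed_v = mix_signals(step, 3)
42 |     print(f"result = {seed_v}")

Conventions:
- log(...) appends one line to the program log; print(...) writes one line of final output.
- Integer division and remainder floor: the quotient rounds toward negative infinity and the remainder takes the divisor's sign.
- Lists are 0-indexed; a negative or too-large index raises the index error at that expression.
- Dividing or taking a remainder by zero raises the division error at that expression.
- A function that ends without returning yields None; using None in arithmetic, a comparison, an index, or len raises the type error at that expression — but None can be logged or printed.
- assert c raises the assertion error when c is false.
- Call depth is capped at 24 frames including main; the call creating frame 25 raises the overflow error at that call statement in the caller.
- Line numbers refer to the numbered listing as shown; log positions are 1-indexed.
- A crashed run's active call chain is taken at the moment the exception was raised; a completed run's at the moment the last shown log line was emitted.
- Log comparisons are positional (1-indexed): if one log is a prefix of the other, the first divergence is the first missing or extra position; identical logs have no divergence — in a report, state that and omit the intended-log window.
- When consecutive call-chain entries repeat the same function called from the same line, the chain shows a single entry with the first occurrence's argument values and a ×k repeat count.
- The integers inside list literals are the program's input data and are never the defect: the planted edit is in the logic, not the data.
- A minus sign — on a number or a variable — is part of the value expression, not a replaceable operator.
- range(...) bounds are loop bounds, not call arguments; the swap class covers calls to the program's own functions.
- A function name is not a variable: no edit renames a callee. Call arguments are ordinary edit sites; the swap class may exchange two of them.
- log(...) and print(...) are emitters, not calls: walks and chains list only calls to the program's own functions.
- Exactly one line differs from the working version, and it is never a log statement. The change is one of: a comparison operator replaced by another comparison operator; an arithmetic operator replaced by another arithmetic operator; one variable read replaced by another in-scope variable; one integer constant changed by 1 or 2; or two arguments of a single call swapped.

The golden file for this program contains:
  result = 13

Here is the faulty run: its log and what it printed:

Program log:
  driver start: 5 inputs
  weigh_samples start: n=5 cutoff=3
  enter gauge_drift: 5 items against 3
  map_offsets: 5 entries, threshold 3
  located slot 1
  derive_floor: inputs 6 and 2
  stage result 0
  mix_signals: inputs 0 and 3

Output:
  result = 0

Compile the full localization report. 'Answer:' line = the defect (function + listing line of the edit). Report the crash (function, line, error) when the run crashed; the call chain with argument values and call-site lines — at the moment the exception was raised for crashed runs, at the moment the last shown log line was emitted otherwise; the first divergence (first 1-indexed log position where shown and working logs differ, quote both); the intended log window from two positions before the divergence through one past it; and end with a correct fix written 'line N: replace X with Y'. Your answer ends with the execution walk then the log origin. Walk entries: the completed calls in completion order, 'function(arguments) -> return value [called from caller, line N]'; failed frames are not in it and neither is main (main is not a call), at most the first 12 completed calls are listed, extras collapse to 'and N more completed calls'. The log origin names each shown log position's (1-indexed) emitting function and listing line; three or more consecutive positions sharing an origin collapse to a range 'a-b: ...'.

Answer: the defect is in mix_signals at line 29.
Core observation: No log line changed; the fault shows up purely in the output.
Call chain: main -> mix_signals(0, 3) (called at line 41).
First divergence: none; the two logs match at every position.
Execution walk:
  map_offsets([12, 3, 1, 12, 5], 3) -> 1  [called from gauge_drift, line 9]
  gauge_drift([12, 3, 1, 12, 5], 3) -> 6  [called from weigh_samples, line 22]
  derive_floor(6, 2) -> 0  [called from weigh_samples, line 24]
  weigh_samples([12, 3, 1, 12, 5], 3) -> 0  [called from main, line 39]
  mix_signals(0, 3) -> 0  [called from main, line 41]
Origin of each log line:
  1: emitted by main (line 38)
  2: emitted by weigh_samples (line 21)
  3: emitted by gauge_drift (line 8)
  4: emitted by map_offsets (line 2)
  5: emitted by gauge_drift (line 10)
  6: emitted by derive_floor (line 15)
  7: emitted by main (line 40)
  8: emitted by mix_signals (line 27)
A correct fix: line 29: replace `==` with `<`.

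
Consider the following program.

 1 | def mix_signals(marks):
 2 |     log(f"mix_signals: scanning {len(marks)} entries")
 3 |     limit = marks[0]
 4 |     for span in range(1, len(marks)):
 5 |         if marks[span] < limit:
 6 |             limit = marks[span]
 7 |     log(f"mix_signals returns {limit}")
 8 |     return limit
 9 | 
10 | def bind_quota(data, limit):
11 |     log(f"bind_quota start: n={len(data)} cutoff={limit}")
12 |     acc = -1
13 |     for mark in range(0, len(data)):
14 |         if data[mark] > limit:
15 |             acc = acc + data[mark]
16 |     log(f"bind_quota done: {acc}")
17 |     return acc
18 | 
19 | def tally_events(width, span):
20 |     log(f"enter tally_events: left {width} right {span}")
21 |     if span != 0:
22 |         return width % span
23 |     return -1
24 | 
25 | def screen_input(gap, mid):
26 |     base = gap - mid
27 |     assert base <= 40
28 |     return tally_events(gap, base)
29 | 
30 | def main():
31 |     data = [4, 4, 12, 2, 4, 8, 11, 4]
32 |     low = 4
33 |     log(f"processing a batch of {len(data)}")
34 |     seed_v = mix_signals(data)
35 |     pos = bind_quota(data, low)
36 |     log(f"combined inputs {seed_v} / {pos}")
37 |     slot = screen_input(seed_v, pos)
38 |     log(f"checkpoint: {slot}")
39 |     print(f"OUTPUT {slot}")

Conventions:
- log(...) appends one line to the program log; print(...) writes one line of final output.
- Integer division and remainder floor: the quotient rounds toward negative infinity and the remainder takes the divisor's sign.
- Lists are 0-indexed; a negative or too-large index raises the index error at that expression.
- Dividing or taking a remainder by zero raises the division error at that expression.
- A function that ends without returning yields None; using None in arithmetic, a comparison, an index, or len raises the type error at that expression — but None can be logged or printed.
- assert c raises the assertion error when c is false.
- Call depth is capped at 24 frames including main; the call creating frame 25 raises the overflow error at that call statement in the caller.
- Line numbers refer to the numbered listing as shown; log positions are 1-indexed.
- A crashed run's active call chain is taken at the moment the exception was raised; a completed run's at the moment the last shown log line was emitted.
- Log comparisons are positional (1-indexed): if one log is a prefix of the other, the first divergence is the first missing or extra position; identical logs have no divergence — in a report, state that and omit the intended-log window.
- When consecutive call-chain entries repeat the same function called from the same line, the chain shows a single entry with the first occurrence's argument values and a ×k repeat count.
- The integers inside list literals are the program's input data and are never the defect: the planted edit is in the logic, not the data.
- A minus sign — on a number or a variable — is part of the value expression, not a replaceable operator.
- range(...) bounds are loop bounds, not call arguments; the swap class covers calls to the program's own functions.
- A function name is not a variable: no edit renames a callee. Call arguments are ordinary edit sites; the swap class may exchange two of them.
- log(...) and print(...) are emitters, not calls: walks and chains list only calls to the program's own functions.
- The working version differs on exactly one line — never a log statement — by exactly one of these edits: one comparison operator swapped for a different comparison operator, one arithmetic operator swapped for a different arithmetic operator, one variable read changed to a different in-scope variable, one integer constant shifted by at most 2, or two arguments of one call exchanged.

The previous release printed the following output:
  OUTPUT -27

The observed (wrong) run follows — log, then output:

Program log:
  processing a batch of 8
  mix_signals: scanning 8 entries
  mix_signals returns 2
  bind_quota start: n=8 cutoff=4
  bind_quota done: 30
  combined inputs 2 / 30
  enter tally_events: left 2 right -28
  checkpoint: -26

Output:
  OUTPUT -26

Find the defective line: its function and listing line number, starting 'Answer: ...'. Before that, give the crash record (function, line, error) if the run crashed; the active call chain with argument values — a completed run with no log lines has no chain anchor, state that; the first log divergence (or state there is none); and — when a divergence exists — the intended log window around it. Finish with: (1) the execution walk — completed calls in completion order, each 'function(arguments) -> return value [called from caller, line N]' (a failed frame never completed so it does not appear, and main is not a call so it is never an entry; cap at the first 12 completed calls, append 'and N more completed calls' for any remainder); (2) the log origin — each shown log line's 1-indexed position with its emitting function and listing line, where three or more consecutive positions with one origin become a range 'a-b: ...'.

Answer: the defect is in bind_quota at line 12.
The tell: The log first diverges at position 5: the faulty run prints 'bind_quota done: 30' where the working version prints 'bind_quota done: 31'.
Call chain: main.
First divergence: position 5; shown 'bind_quota done: 30' vs intended 'bind_quota done: 31'.
Intended log window:
  3: mix_signals returns 2
  4: bind_quota start: n=8 cutoff=4
  5: bind_quota done: 31
  6: combined inputs 2 / 31
Execution walk:
  mix_signals([4, 4, 12, 2, 4, 8, 11, 4]) -> 2  [called from main, line 34]
  bind_quota([4, 4, 12, 2, 4, 8, 11, 4], 4) -> 30  [called from main, line 35]
  tally_events(2, -28) -> -26  [called from screen_input, line 28]
  screen_input(2, 30) -> -26  [called from main, line 37]
Log line origins:
  1: logged in main at line 33
  2: logged in mix_signals at line 2
  3: logged in mix_signals at line 7
  4: logged in bind_quota at line 11
  5: logged in bind_quota at line 16
  6: logged in main at line 36
  7: logged in tally_events at line 20
  8: logged in main at line 38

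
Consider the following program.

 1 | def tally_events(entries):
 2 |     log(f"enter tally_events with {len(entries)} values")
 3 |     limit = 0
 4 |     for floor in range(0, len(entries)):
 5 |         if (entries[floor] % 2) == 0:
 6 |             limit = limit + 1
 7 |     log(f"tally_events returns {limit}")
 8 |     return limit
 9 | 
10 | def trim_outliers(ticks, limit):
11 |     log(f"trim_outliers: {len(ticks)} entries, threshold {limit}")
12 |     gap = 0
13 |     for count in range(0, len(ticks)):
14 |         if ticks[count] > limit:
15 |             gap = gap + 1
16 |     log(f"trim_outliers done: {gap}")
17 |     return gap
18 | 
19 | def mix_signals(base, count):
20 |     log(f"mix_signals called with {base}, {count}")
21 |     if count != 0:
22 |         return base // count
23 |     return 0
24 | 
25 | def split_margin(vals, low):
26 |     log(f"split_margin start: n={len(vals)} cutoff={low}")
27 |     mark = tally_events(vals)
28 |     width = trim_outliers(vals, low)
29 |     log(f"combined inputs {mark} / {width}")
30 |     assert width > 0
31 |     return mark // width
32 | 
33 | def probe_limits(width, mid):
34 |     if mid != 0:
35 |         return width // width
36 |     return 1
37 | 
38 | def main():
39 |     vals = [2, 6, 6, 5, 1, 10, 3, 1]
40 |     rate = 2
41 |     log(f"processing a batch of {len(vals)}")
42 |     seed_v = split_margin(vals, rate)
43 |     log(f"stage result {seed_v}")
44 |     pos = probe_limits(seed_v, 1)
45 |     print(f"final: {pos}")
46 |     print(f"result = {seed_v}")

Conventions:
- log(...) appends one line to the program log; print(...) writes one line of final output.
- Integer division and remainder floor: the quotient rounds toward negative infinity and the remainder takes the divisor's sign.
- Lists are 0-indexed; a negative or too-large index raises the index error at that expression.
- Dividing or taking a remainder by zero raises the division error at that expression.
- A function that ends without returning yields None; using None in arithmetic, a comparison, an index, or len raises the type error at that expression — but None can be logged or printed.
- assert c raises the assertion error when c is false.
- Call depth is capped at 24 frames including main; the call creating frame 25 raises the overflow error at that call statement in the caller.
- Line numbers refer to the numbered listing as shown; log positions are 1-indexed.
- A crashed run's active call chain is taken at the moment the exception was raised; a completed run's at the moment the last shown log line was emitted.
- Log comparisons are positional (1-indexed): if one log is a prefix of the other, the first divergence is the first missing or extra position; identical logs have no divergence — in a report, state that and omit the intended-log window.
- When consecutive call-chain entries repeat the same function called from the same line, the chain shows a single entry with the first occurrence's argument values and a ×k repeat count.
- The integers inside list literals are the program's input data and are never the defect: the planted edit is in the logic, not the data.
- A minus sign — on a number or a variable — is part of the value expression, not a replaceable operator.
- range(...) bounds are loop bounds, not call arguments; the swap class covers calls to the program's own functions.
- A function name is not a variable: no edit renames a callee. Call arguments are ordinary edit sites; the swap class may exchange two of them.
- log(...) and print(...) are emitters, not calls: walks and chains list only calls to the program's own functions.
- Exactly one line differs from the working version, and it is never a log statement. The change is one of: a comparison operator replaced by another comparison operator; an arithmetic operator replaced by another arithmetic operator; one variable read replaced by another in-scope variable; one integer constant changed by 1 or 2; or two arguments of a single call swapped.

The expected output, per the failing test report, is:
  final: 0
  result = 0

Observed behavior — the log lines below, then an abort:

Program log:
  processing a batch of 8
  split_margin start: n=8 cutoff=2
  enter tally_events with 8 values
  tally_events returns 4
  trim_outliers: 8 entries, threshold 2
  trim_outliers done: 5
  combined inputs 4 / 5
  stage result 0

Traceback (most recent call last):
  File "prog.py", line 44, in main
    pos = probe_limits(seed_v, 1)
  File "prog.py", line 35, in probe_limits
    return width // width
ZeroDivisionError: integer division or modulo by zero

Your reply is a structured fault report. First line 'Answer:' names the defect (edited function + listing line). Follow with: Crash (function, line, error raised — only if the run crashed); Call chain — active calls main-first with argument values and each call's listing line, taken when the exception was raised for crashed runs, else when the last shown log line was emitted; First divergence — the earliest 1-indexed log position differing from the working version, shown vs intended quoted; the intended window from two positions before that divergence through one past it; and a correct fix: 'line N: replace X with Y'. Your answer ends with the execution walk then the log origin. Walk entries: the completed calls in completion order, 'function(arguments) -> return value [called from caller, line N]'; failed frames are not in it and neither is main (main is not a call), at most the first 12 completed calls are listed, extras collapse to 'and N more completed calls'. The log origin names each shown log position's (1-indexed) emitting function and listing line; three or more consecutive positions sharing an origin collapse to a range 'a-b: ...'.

Answer: the defect is in probe_limits at line 35.
The tell: Every log line matches the working run — the failure is the only observable divergence.
Crash: probe_limits, line 35, ZeroDivisionError.
Call chain: main -> probe_limits(0, 1) (called at line 44).
First divergence: none — the logs agree in full.
Execution walk:
  tally_events([2, 6, 6, 5, 1, 10, 3, 1]) -> 4  [called from split_margin, line 27]
  trim_outliers([2, 6, 6, 5, 1, 10, 3, 1], 2) -> 5  [called from split_margin, line 28]
  split_margin([2, 6, 6, 5, 1, 10, 3, 1], 2) -> 0  [called from main, line 42]
Log line origins:
  1: from main, line 41
  2: from split_margin, line 26
  3: from tally_events, line 2
  4: from tally_events, line 7
  5: from trim_outliers, line 11
  6: from trim_outliers, line 16
  7: from split_margin, line 29
  8: from main, line 43
A correct fix: line 35: replace `width // width` with `width // mid`.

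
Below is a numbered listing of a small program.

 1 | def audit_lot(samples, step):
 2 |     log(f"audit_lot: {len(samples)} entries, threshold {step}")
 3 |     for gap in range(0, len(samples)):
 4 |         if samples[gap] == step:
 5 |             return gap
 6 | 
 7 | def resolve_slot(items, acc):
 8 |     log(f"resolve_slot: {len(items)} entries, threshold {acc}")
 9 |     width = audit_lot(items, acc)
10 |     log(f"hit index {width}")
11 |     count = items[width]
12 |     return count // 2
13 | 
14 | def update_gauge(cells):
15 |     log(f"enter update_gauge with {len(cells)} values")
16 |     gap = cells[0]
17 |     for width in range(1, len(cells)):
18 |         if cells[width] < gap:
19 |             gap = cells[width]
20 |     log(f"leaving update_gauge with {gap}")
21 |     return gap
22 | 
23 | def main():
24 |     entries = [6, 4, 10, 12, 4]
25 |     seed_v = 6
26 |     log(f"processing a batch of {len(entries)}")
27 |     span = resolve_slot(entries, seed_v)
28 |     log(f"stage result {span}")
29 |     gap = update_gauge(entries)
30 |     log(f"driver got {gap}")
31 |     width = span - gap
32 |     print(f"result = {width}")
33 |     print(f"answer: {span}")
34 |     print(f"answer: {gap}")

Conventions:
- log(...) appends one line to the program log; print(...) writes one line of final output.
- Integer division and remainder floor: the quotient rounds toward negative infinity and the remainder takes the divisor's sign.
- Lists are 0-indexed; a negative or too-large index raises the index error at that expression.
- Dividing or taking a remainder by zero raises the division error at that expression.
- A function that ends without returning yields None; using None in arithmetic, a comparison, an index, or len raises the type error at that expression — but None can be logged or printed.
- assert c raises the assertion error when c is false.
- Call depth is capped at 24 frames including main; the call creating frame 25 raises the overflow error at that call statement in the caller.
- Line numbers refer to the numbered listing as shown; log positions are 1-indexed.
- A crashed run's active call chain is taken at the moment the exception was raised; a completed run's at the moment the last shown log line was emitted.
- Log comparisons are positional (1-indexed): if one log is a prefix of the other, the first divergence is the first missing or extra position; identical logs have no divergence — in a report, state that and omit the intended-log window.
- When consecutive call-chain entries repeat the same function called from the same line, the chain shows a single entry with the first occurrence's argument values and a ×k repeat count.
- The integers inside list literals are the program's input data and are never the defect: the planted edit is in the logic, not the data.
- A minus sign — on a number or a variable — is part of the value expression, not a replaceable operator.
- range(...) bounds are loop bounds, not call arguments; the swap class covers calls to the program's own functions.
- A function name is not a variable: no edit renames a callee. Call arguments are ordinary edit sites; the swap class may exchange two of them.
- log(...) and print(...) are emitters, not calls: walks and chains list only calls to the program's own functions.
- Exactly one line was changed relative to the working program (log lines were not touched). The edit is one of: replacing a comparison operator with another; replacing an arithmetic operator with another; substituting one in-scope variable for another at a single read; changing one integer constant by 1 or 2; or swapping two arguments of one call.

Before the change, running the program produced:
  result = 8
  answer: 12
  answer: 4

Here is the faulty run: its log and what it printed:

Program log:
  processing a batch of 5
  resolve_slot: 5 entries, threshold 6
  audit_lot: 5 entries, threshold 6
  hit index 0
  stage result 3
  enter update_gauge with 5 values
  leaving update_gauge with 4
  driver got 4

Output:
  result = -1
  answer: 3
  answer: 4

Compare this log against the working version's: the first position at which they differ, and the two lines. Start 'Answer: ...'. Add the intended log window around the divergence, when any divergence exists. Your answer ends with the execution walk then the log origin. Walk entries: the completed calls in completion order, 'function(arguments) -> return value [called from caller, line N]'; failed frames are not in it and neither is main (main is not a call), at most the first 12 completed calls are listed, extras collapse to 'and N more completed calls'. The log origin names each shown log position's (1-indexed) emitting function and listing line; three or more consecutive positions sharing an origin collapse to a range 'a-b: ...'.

Answer: at position 5 the run shows 'stage result 3' where the working version logs 'stage result 12'.
Intended log window:
  3: audit_lot: 5 entries, threshold 6
  4: hit index 0
  5: stage result 12
  6: enter update_gauge with 5 values
Execution walk:
  audit_lot([6, 4, 10, 12, 4], 6) -> 0  [called from resolve_slot, line 9]
  resolve_slot([6, 4, 10, 12, 4], 6) -> 3  [called from main, line 27]
  update_gauge([6, 4, 10, 12, 4]) -> 4  [called from main, line 29]
Origin of each log line:
  1: logged in main at line 26
  2: logged in resolve_slot at line 8
  3: logged in audit_lot at line 2
  4: logged in resolve_slot at line 10
  5: logged in main at line 28
  6: logged in update_gauge at line 15
  7: logged in update_gauge at line 20
  8: logged in main at line 30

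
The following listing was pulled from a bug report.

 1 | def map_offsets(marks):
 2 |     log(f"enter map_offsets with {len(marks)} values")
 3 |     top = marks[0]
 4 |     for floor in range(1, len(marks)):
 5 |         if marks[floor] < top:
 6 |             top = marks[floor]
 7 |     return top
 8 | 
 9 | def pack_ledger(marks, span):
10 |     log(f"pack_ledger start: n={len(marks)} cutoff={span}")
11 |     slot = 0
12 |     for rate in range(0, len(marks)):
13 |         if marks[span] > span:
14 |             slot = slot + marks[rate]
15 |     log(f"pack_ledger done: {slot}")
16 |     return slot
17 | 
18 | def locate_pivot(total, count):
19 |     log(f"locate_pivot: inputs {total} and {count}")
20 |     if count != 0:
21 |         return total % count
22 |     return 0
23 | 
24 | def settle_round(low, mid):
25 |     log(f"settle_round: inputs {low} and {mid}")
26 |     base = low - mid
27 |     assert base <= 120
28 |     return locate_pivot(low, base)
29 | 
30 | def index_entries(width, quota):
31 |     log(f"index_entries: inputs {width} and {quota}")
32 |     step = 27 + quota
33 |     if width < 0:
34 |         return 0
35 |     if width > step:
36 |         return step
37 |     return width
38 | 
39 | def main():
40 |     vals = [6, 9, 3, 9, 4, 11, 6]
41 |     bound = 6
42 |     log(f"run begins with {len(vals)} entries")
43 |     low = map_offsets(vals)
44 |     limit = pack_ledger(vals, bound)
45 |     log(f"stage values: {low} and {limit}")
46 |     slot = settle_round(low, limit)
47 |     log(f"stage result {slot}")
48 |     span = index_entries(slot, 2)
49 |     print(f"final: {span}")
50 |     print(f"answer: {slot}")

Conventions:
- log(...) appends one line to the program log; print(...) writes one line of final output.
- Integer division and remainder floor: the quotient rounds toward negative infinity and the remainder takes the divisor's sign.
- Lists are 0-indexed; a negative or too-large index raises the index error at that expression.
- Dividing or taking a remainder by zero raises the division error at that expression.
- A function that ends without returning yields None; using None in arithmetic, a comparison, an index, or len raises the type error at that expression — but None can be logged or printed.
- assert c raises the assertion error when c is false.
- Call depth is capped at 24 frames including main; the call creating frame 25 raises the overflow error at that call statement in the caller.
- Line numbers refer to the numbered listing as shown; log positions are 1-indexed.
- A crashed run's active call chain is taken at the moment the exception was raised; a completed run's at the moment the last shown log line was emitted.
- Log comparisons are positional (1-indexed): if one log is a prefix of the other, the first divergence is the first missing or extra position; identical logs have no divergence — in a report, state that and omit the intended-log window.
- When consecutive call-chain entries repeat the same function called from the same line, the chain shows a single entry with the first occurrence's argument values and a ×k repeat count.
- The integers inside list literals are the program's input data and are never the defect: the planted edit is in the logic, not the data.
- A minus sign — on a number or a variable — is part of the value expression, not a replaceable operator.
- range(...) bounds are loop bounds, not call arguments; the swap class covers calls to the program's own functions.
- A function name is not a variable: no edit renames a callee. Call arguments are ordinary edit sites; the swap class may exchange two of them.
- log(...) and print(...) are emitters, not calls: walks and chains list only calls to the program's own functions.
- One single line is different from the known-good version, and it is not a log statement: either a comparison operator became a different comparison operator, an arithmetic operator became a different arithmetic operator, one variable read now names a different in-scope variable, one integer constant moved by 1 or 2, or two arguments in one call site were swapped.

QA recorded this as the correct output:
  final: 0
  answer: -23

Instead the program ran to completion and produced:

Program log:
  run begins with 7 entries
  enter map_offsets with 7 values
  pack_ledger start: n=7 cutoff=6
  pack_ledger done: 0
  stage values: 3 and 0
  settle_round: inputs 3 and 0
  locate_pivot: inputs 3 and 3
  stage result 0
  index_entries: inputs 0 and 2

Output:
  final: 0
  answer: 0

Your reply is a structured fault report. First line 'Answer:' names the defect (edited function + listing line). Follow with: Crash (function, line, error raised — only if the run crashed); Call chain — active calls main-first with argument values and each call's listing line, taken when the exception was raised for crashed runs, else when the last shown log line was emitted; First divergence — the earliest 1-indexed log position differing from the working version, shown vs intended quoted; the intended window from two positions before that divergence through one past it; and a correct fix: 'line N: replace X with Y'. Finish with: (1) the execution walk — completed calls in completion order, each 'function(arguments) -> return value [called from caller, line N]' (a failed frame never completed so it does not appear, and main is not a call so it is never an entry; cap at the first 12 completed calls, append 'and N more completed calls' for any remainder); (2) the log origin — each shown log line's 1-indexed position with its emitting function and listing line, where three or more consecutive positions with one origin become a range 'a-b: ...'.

Answer: the defect is in pack_ledger at line 13.
Core observation: The log first diverges at position 4: the faulty run prints 'pack_ledger done: 0' where the working version prints 'pack_ledger done: 29'.
Call chain: main -> index_entries(0, 2) (called at line 48).
First divergence: position 4 — shown 'pack_ledger done: 0', intended 'pack_ledger done: 29'.
Intended log window:
  2: enter map_offsets with 7 values
  3: pack_ledger start: n=7 cutoff=6
  4: pack_ledger done: 29
  5: stage values: 3 and 29
Execution walk:
  map_offsets([6, 9, 3, 9, 4, 11, 6]) -> 3  [called from main, line 43]
  pack_ledger([6, 9, 3, 9, 4, 11, 6], 6) -> 0  [called from main, line 44]
  locate_pivot(3, 3) -> 0  [called from settle_round, line 28]
  settle_round(3, 0) -> 0  [called from main, line 46]
  index_entries(0, 2) -> 0  [called from main, line 48]
Origin of each log line:
  1 — main, line 42
  2 — map_offsets, line 2
  3 — pack_ledger, line 10
  4 — pack_ledger, line 15
  5 — main, line 45
  6 — settle_round, line 25
  7 — locate_pivot, line 19
  8 — main, line 47
  9 — index_entries, line 31
A correct fix: line 13: replace `marks[span]` with `marks[rate]`.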